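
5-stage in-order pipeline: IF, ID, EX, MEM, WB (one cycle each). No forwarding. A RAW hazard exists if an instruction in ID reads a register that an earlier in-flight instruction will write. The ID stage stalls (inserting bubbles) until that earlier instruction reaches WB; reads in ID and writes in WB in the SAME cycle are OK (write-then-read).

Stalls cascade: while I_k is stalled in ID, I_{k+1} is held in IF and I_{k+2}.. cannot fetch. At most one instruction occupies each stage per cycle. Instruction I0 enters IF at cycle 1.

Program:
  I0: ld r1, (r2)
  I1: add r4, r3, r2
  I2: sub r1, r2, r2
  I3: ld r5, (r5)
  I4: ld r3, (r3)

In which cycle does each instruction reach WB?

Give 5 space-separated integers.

I0 ld r1 <- r2: IF@1 ID@2 stall=0 (-) EX@3 MEM@4 WB@5
I1 add r4 <- r3,r2: IF@2 ID@3 stall=0 (-) EX@4 MEM@5 WB@6
I2 sub r1 <- r2,r2: IF@3 ID@4 stall=0 (-) EX@5 MEM@6 WB@7
I3 ld r5 <- r5: IF@4 ID@5 stall=0 (-) EX@6 MEM@7 WB@8
I4 ld r3 <- r3: IF@5 ID@6 stall=0 (-) EX@7 MEM@8 WB@9

Answer: 5 6 7 8 9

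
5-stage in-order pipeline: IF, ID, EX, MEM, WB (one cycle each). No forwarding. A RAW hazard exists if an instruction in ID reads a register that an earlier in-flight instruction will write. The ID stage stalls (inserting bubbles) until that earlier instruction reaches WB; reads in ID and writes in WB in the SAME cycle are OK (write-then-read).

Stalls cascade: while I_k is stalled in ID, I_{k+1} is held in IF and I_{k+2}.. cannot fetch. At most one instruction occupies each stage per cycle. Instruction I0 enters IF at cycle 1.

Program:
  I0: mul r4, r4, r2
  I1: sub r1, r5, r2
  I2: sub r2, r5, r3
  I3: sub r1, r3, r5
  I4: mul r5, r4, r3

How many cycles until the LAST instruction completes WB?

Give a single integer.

Answer: 9

Derivation:
I0 mul r4 <- r4,r2: IF@1 ID@2 stall=0 (-) EX@3 MEM@4 WB@5
I1 sub r1 <- r5,r2: IF@2 ID@3 stall=0 (-) EX@4 MEM@5 WB@6
I2 sub r2 <- r5,r3: IF@3 ID@4 stall=0 (-) EX@5 MEM@6 WB@7
I3 sub r1 <- r3,r5: IF@4 ID@5 stall=0 (-) EX@6 MEM@7 WB@8
I4 mul r5 <- r4,r3: IF@5 ID@6 stall=0 (-) EX@7 MEM@8 WB@9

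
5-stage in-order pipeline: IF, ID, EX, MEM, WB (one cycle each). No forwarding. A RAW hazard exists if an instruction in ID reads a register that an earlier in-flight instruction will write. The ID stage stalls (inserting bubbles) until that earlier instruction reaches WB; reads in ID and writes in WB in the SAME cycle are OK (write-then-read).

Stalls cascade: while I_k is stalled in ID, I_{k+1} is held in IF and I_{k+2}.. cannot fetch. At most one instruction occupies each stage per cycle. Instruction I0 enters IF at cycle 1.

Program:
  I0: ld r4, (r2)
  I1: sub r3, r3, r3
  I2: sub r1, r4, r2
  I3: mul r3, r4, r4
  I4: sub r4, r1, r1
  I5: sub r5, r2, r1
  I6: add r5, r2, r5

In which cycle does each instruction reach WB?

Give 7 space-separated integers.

I0 ld r4 <- r2: IF@1 ID@2 stall=0 (-) EX@3 MEM@4 WB@5
I1 sub r3 <- r3,r3: IF@2 ID@3 stall=0 (-) EX@4 MEM@5 WB@6
I2 sub r1 <- r4,r2: IF@3 ID@4 stall=1 (RAW on I0.r4 (WB@5)) EX@6 MEM@7 WB@8
I3 mul r3 <- r4,r4: IF@4 ID@6 stall=0 (-) EX@7 MEM@8 WB@9
I4 sub r4 <- r1,r1: IF@6 ID@7 stall=1 (RAW on I2.r1 (WB@8)) EX@9 MEM@10 WB@11
I5 sub r5 <- r2,r1: IF@7 ID@9 stall=0 (-) EX@10 MEM@11 WB@12
I6 add r5 <- r2,r5: IF@9 ID@10 stall=2 (RAW on I5.r5 (WB@12)) EX@13 MEM@14 WB@15

Answer: 5 6 8 9 11 12 15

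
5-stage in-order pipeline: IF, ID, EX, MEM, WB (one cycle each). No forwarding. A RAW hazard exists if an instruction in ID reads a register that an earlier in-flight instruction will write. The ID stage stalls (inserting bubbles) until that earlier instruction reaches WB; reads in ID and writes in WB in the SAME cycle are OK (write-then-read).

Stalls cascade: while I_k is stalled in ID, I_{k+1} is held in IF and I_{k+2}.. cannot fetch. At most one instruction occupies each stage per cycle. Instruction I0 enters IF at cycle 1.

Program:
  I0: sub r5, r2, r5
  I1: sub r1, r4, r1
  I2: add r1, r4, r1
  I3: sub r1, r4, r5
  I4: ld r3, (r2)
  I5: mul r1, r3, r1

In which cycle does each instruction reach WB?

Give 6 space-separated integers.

I0 sub r5 <- r2,r5: IF@1 ID@2 stall=0 (-) EX@3 MEM@4 WB@5
I1 sub r1 <- r4,r1: IF@2 ID@3 stall=0 (-) EX@4 MEM@5 WB@6
I2 add r1 <- r4,r1: IF@3 ID@4 stall=2 (RAW on I1.r1 (WB@6)) EX@7 MEM@8 WB@9
I3 sub r1 <- r4,r5: IF@4 ID@7 stall=0 (-) EX@8 MEM@9 WB@10
I4 ld r3 <- r2: IF@7 ID@8 stall=0 (-) EX@9 MEM@10 WB@11
I5 mul r1 <- r3,r1: IF@8 ID@9 stall=2 (RAW on I4.r3 (WB@11)) EX@12 MEM@13 WB@14

Answer: 5 6 9 10 11 14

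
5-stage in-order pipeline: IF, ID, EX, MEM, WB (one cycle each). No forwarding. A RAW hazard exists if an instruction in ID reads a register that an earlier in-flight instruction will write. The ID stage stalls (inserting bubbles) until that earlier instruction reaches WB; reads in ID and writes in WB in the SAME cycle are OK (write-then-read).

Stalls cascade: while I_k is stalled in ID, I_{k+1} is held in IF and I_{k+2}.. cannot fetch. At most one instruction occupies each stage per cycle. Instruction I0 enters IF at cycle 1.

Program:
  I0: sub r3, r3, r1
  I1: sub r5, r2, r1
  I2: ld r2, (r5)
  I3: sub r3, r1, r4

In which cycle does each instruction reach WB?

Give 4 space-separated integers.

Answer: 5 6 9 10

Derivation:
I0 sub r3 <- r3,r1: IF@1 ID@2 stall=0 (-) EX@3 MEM@4 WB@5
I1 sub r5 <- r2,r1: IF@2 ID@3 stall=0 (-) EX@4 MEM@5 WB@6
I2 ld r2 <- r5: IF@3 ID@4 stall=2 (RAW on I1.r5 (WB@6)) EX@7 MEM@8 WB@9
I3 sub r3 <- r1,r4: IF@4 ID@7 stall=0 (-) EX@8 MEM@9 WB@10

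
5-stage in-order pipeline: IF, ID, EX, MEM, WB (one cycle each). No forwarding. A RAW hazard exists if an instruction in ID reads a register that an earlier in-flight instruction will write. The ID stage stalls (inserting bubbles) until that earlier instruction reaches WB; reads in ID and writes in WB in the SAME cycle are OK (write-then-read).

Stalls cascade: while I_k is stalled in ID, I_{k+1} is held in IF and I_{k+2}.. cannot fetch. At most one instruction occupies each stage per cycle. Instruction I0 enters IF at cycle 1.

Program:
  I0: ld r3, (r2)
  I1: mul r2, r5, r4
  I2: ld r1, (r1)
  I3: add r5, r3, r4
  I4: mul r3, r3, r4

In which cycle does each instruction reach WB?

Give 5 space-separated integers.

Answer: 5 6 7 8 9

Derivation:
I0 ld r3 <- r2: IF@1 ID@2 stall=0 (-) EX@3 MEM@4 WB@5
I1 mul r2 <- r5,r4: IF@2 ID@3 stall=0 (-) EX@4 MEM@5 WB@6
I2 ld r1 <- r1: IF@3 ID@4 stall=0 (-) EX@5 MEM@6 WB@7
I3 add r5 <- r3,r4: IF@4 ID@5 stall=0 (-) EX@6 MEM@7 WB@8
I4 mul r3 <- r3,r4: IF@5 ID@6 stall=0 (-) EX@7 MEM@8 WB@9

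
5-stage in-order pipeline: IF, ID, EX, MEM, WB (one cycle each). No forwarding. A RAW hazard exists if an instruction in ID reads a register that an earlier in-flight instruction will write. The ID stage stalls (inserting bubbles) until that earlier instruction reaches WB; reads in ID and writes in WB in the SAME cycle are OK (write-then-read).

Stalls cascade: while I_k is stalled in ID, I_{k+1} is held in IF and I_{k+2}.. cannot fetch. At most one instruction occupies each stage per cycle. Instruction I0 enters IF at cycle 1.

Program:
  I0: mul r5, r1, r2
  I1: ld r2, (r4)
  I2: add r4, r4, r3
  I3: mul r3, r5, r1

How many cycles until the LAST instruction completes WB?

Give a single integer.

I0 mul r5 <- r1,r2: IF@1 ID@2 stall=0 (-) EX@3 MEM@4 WB@5
I1 ld r2 <- r4: IF@2 ID@3 stall=0 (-) EX@4 MEM@5 WB@6
I2 add r4 <- r4,r3: IF@3 ID@4 stall=0 (-) EX@5 MEM@6 WB@7
I3 mul r3 <- r5,r1: IF@4 ID@5 stall=0 (-) EX@6 MEM@7 WB@8

Answer: 8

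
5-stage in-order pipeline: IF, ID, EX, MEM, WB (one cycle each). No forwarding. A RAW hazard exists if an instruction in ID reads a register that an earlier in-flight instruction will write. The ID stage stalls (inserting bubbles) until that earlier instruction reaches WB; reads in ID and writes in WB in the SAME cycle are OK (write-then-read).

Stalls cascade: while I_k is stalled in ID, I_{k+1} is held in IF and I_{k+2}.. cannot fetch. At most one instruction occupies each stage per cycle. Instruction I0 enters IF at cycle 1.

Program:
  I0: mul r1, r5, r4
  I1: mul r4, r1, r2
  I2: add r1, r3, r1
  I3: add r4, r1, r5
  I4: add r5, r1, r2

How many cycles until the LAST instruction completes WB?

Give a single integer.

I0 mul r1 <- r5,r4: IF@1 ID@2 stall=0 (-) EX@3 MEM@4 WB@5
I1 mul r4 <- r1,r2: IF@2 ID@3 stall=2 (RAW on I0.r1 (WB@5)) EX@6 MEM@7 WB@8
I2 add r1 <- r3,r1: IF@3 ID@6 stall=0 (-) EX@7 MEM@8 WB@9
I3 add r4 <- r1,r5: IF@6 ID@7 stall=2 (RAW on I2.r1 (WB@9)) EX@10 MEM@11 WB@12
I4 add r5 <- r1,r2: IF@7 ID@10 stall=0 (-) EX@11 MEM@12 WB@13

Answer: 13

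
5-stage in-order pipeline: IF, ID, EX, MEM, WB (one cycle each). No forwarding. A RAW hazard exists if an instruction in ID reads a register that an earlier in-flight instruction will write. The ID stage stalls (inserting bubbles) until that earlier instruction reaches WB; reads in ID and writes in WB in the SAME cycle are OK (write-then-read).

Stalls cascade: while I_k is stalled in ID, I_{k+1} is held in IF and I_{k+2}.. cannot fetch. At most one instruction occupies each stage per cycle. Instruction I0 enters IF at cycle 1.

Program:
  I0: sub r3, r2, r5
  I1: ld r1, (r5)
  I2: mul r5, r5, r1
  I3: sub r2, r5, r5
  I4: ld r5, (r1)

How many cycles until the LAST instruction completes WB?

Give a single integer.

I0 sub r3 <- r2,r5: IF@1 ID@2 stall=0 (-) EX@3 MEM@4 WB@5
I1 ld r1 <- r5: IF@2 ID@3 stall=0 (-) EX@4 MEM@5 WB@6
I2 mul r5 <- r5,r1: IF@3 ID@4 stall=2 (RAW on I1.r1 (WB@6)) EX@7 MEM@8 WB@9
I3 sub r2 <- r5,r5: IF@4 ID@7 stall=2 (RAW on I2.r5 (WB@9)) EX@10 MEM@11 WB@12
I4 ld r5 <- r1: IF@7 ID@10 stall=0 (-) EX@11 MEM@12 WB@13

Answer: 13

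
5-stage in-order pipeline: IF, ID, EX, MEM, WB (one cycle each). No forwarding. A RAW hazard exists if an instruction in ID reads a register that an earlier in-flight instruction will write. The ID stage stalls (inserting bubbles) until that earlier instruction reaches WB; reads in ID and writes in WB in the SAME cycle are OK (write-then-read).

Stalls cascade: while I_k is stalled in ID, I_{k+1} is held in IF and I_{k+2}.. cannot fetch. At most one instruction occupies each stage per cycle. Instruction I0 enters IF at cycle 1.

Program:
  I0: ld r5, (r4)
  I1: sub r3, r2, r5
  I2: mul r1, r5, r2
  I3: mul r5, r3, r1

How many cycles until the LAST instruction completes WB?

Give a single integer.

Answer: 12

Derivation:
I0 ld r5 <- r4: IF@1 ID@2 stall=0 (-) EX@3 MEM@4 WB@5
I1 sub r3 <- r2,r5: IF@2 ID@3 stall=2 (RAW on I0.r5 (WB@5)) EX@6 MEM@7 WB@8
I2 mul r1 <- r5,r2: IF@3 ID@6 stall=0 (-) EX@7 MEM@8 WB@9
I3 mul r5 <- r3,r1: IF@6 ID@7 stall=2 (RAW on I2.r1 (WB@9)) EX@10 MEM@11 WB@12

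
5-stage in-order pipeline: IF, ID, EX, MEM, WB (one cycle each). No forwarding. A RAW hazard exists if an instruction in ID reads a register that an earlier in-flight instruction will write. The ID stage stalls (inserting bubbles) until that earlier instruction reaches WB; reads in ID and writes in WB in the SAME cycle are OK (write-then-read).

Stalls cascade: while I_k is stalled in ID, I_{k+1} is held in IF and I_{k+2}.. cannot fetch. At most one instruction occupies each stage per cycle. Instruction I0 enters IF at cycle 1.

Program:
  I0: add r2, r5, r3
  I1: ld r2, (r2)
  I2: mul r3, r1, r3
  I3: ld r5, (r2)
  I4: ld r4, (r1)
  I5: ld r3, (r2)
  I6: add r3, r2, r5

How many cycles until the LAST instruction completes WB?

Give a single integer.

I0 add r2 <- r5,r3: IF@1 ID@2 stall=0 (-) EX@3 MEM@4 WB@5
I1 ld r2 <- r2: IF@2 ID@3 stall=2 (RAW on I0.r2 (WB@5)) EX@6 MEM@7 WB@8
I2 mul r3 <- r1,r3: IF@3 ID@6 stall=0 (-) EX@7 MEM@8 WB@9
I3 ld r5 <- r2: IF@6 ID@7 stall=1 (RAW on I1.r2 (WB@8)) EX@9 MEM@10 WB@11
I4 ld r4 <- r1: IF@7 ID@9 stall=0 (-) EX@10 MEM@11 WB@12
I5 ld r3 <- r2: IF@9 ID@10 stall=0 (-) EX@11 MEM@12 WB@13
I6 add r3 <- r2,r5: IF@10 ID@11 stall=0 (-) EX@12 MEM@13 WB@14

Answer: 14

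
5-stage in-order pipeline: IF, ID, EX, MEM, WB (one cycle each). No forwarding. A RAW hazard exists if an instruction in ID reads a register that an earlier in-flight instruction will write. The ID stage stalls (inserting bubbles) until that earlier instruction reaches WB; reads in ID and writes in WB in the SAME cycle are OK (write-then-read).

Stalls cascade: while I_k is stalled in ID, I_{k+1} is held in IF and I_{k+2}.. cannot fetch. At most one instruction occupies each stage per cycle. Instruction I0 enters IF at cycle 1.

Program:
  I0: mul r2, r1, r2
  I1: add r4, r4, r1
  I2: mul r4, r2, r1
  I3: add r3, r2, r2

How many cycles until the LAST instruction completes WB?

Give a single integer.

I0 mul r2 <- r1,r2: IF@1 ID@2 stall=0 (-) EX@3 MEM@4 WB@5
I1 add r4 <- r4,r1: IF@2 ID@3 stall=0 (-) EX@4 MEM@5 WB@6
I2 mul r4 <- r2,r1: IF@3 ID@4 stall=1 (RAW on I0.r2 (WB@5)) EX@6 MEM@7 WB@8
I3 add r3 <- r2,r2: IF@4 ID@6 stall=0 (-) EX@7 MEM@8 WB@9

Answer: 9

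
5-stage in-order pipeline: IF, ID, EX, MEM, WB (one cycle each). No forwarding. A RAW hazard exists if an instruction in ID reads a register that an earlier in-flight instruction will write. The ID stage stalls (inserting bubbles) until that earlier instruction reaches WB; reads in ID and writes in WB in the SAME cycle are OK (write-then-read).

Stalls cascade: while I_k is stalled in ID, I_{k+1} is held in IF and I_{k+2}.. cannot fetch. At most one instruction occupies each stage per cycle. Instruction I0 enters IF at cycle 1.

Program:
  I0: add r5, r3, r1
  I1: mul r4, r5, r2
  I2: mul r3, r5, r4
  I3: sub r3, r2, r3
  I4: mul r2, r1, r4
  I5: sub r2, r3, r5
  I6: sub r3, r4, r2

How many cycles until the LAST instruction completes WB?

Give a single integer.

I0 add r5 <- r3,r1: IF@1 ID@2 stall=0 (-) EX@3 MEM@4 WB@5
I1 mul r4 <- r5,r2: IF@2 ID@3 stall=2 (RAW on I0.r5 (WB@5)) EX@6 MEM@7 WB@8
I2 mul r3 <- r5,r4: IF@3 ID@6 stall=2 (RAW on I1.r4 (WB@8)) EX@9 MEM@10 WB@11
I3 sub r3 <- r2,r3: IF@6 ID@9 stall=2 (RAW on I2.r3 (WB@11)) EX@12 MEM@13 WB@14
I4 mul r2 <- r1,r4: IF@9 ID@12 stall=0 (-) EX@13 MEM@14 WB@15
I5 sub r2 <- r3,r5: IF@12 ID@13 stall=1 (RAW on I3.r3 (WB@14)) EX@15 MEM@16 WB@17
I6 sub r3 <- r4,r2: IF@13 ID@15 stall=2 (RAW on I5.r2 (WB@17)) EX@18 MEM@19 WB@20

Answer: 20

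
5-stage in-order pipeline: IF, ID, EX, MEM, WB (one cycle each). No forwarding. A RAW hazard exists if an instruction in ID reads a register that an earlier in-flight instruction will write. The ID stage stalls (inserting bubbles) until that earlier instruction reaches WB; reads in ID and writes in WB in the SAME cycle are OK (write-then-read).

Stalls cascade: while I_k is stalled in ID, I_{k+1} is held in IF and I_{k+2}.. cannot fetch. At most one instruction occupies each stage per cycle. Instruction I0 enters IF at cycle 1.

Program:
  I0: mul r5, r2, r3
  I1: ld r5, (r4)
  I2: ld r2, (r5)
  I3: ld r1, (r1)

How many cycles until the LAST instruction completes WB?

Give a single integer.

Answer: 10

Derivation:
I0 mul r5 <- r2,r3: IF@1 ID@2 stall=0 (-) EX@3 MEM@4 WB@5
I1 ld r5 <- r4: IF@2 ID@3 stall=0 (-) EX@4 MEM@5 WB@6
I2 ld r2 <- r5: IF@3 ID@4 stall=2 (RAW on I1.r5 (WB@6)) EX@7 MEM@8 WB@9
I3 ld r1 <- r1: IF@4 ID@7 stall=0 (-) EX@8 MEM@9 WB@10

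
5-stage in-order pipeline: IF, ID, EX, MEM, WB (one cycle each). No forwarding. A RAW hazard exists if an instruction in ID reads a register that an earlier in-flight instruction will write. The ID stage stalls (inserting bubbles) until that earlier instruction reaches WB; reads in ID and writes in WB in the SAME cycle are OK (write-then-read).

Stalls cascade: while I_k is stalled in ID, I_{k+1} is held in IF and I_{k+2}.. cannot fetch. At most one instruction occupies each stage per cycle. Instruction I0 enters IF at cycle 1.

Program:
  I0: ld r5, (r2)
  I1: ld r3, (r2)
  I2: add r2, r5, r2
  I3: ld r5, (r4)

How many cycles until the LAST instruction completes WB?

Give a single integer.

Answer: 9

Derivation:
I0 ld r5 <- r2: IF@1 ID@2 stall=0 (-) EX@3 MEM@4 WB@5
I1 ld r3 <- r2: IF@2 ID@3 stall=0 (-) EX@4 MEM@5 WB@6
I2 add r2 <- r5,r2: IF@3 ID@4 stall=1 (RAW on I0.r5 (WB@5)) EX@6 MEM@7 WB@8
I3 ld r5 <- r4: IF@4 ID@6 stall=0 (-) EX@7 MEM@8 WB@9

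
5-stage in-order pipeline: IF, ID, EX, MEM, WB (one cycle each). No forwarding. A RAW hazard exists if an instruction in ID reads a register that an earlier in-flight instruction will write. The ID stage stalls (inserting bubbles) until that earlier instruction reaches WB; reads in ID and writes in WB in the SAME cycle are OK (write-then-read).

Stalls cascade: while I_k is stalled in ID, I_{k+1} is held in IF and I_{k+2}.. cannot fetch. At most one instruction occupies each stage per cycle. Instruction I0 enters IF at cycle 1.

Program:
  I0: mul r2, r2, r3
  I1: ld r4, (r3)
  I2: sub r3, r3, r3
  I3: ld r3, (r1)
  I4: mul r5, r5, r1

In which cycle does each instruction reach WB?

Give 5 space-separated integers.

Answer: 5 6 7 8 9

Derivation:
I0 mul r2 <- r2,r3: IF@1 ID@2 stall=0 (-) EX@3 MEM@4 WB@5
I1 ld r4 <- r3: IF@2 ID@3 stall=0 (-) EX@4 MEM@5 WB@6
I2 sub r3 <- r3,r3: IF@3 ID@4 stall=0 (-) EX@5 MEM@6 WB@7
I3 ld r3 <- r1: IF@4 ID@5 stall=0 (-) EX@6 MEM@7 WB@8
I4 mul r5 <- r5,r1: IF@5 ID@6 stall=0 (-) EX@7 MEM@8 WB@9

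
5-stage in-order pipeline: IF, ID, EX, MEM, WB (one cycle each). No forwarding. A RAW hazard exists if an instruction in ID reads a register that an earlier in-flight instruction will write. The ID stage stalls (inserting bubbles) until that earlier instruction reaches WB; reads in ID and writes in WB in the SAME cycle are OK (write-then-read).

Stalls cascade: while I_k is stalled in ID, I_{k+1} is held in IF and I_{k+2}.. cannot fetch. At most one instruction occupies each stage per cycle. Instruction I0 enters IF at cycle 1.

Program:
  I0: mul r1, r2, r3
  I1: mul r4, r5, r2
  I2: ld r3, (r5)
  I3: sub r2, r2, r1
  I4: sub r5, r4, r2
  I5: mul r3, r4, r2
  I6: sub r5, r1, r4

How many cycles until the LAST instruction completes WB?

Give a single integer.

I0 mul r1 <- r2,r3: IF@1 ID@2 stall=0 (-) EX@3 MEM@4 WB@5
I1 mul r4 <- r5,r2: IF@2 ID@3 stall=0 (-) EX@4 MEM@5 WB@6
I2 ld r3 <- r5: IF@3 ID@4 stall=0 (-) EX@5 MEM@6 WB@7
I3 sub r2 <- r2,r1: IF@4 ID@5 stall=0 (-) EX@6 MEM@7 WB@8
I4 sub r5 <- r4,r2: IF@5 ID@6 stall=2 (RAW on I3.r2 (WB@8)) EX@9 MEM@10 WB@11
I5 mul r3 <- r4,r2: IF@6 ID@9 stall=0 (-) EX@10 MEM@11 WB@12
I6 sub r5 <- r1,r4: IF@9 ID@10 stall=0 (-) EX@11 MEM@12 WB@13

Answer: 13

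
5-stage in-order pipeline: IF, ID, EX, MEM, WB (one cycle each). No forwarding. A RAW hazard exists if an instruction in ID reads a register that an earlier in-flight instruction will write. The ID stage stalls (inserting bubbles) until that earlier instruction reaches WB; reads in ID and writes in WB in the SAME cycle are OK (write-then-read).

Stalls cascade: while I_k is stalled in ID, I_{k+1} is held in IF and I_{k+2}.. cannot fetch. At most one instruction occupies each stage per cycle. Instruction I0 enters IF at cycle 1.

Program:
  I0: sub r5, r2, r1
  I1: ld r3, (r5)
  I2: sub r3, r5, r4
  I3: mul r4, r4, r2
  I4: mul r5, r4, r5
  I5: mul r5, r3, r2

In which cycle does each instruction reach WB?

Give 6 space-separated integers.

Answer: 5 8 9 10 13 14

Derivation:
I0 sub r5 <- r2,r1: IF@1 ID@2 stall=0 (-) EX@3 MEM@4 WB@5
I1 ld r3 <- r5: IF@2 ID@3 stall=2 (RAW on I0.r5 (WB@5)) EX@6 MEM@7 WB@8
I2 sub r3 <- r5,r4: IF@3 ID@6 stall=0 (-) EX@7 MEM@8 WB@9
I3 mul r4 <- r4,r2: IF@6 ID@7 stall=0 (-) EX@8 MEM@9 WB@10
I4 mul r5 <- r4,r5: IF@7 ID@8 stall=2 (RAW on I3.r4 (WB@10)) EX@11 MEM@12 WB@13
I5 mul r5 <- r3,r2: IF@8 ID@11 stall=0 (-) EX@12 MEM@13 WB@14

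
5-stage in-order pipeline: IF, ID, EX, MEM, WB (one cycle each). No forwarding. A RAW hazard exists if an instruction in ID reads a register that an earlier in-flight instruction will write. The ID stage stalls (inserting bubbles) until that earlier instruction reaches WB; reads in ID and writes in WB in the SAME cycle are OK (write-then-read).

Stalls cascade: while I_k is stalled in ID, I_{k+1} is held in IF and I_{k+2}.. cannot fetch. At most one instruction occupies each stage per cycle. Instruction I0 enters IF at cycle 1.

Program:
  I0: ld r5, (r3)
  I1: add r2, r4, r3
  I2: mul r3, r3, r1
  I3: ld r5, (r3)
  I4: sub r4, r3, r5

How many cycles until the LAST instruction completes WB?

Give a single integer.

Answer: 13

Derivation:
I0 ld r5 <- r3: IF@1 ID@2 stall=0 (-) EX@3 MEM@4 WB@5
I1 add r2 <- r4,r3: IF@2 ID@3 stall=0 (-) EX@4 MEM@5 WB@6
I2 mul r3 <- r3,r1: IF@3 ID@4 stall=0 (-) EX@5 MEM@6 WB@7
I3 ld r5 <- r3: IF@4 ID@5 stall=2 (RAW on I2.r3 (WB@7)) EX@8 MEM@9 WB@10
I4 sub r4 <- r3,r5: IF@5 ID@8 stall=2 (RAW on I3.r5 (WB@10)) EX@11 MEM@12 WB@13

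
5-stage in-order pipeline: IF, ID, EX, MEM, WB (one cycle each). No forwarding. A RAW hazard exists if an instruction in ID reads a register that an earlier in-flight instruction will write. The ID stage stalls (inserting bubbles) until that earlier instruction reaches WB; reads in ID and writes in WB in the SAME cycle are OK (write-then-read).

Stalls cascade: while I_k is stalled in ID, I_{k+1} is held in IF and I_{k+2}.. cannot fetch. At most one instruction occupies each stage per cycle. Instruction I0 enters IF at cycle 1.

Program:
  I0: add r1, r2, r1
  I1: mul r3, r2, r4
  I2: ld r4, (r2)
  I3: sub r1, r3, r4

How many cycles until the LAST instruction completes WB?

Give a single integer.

Answer: 10

Derivation:
I0 add r1 <- r2,r1: IF@1 ID@2 stall=0 (-) EX@3 MEM@4 WB@5
I1 mul r3 <- r2,r4: IF@2 ID@3 stall=0 (-) EX@4 MEM@5 WB@6
I2 ld r4 <- r2: IF@3 ID@4 stall=0 (-) EX@5 MEM@6 WB@7
I3 sub r1 <- r3,r4: IF@4 ID@5 stall=2 (RAW on I2.r4 (WB@7)) EX@8 MEM@9 WB@10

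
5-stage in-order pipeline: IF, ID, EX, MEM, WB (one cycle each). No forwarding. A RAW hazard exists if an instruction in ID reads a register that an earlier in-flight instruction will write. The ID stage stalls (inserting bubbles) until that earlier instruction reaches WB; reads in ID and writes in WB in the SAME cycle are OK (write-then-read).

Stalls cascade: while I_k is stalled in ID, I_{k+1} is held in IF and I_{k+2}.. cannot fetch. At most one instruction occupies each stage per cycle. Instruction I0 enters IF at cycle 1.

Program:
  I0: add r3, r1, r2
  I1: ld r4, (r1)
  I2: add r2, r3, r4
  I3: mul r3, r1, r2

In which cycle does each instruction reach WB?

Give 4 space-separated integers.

I0 add r3 <- r1,r2: IF@1 ID@2 stall=0 (-) EX@3 MEM@4 WB@5
I1 ld r4 <- r1: IF@2 ID@3 stall=0 (-) EX@4 MEM@5 WB@6
I2 add r2 <- r3,r4: IF@3 ID@4 stall=2 (RAW on I1.r4 (WB@6)) EX@7 MEM@8 WB@9
I3 mul r3 <- r1,r2: IF@4 ID@7 stall=2 (RAW on I2.r2 (WB@9)) EX@10 MEM@11 WB@12

Answer: 5 6 9 12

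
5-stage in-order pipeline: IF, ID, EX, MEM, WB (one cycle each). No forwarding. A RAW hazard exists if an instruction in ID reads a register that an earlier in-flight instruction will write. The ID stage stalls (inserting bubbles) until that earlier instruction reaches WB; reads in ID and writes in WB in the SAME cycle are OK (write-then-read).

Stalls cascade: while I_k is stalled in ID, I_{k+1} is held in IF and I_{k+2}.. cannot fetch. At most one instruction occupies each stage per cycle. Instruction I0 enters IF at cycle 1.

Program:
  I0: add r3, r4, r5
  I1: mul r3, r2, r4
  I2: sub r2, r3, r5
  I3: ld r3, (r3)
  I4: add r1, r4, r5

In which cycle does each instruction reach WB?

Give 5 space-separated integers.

Answer: 5 6 9 10 11

Derivation:
I0 add r3 <- r4,r5: IF@1 ID@2 stall=0 (-) EX@3 MEM@4 WB@5
I1 mul r3 <- r2,r4: IF@2 ID@3 stall=0 (-) EX@4 MEM@5 WB@6
I2 sub r2 <- r3,r5: IF@3 ID@4 stall=2 (RAW on I1.r3 (WB@6)) EX@7 MEM@8 WB@9
I3 ld r3 <- r3: IF@4 ID@7 stall=0 (-) EX@8 MEM@9 WB@10
I4 add r1 <- r4,r5: IF@7 ID@8 stall=0 (-) EX@9 MEM@10 WB@11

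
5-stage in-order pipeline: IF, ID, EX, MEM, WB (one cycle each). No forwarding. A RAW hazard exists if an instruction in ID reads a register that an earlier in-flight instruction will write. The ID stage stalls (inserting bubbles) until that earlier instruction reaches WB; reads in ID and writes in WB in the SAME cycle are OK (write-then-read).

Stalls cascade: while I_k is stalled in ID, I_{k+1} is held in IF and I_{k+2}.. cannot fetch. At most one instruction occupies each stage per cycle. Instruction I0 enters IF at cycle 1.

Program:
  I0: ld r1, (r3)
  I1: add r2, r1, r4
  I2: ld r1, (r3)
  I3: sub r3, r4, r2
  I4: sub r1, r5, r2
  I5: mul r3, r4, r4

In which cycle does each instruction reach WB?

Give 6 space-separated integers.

Answer: 5 8 9 11 12 13

Derivation:
I0 ld r1 <- r3: IF@1 ID@2 stall=0 (-) EX@3 MEM@4 WB@5
I1 add r2 <- r1,r4: IF@2 ID@3 stall=2 (RAW on I0.r1 (WB@5)) EX@6 MEM@7 WB@8
I2 ld r1 <- r3: IF@3 ID@6 stall=0 (-) EX@7 MEM@8 WB@9
I3 sub r3 <- r4,r2: IF@6 ID@7 stall=1 (RAW on I1.r2 (WB@8)) EX@9 MEM@10 WB@11
I4 sub r1 <- r5,r2: IF@7 ID@9 stall=0 (-) EX@10 MEM@11 WB@12
I5 mul r3 <- r4,r4: IF@9 ID@10 stall=0 (-) EX@11 MEM@12 WB@13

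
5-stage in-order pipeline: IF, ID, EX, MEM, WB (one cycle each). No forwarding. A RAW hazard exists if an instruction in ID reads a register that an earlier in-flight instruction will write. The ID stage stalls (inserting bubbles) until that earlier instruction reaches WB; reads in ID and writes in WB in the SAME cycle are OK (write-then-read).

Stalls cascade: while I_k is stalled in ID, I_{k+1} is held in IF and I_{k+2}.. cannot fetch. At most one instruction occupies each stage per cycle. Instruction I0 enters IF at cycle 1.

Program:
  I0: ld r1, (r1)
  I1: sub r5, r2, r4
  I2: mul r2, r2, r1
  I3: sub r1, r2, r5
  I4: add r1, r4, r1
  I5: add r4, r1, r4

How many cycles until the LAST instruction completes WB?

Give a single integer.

Answer: 17

Derivation:
I0 ld r1 <- r1: IF@1 ID@2 stall=0 (-) EX@3 MEM@4 WB@5
I1 sub r5 <- r2,r4: IF@2 ID@3 stall=0 (-) EX@4 MEM@5 WB@6
I2 mul r2 <- r2,r1: IF@3 ID@4 stall=1 (RAW on I0.r1 (WB@5)) EX@6 MEM@7 WB@8
I3 sub r1 <- r2,r5: IF@4 ID@6 stall=2 (RAW on I2.r2 (WB@8)) EX@9 MEM@10 WB@11
I4 add r1 <- r4,r1: IF@6 ID@9 stall=2 (RAW on I3.r1 (WB@11)) EX@12 MEM@13 WB@14
I5 add r4 <- r1,r4: IF@9 ID@12 stall=2 (RAW on I4.r1 (WB@14)) EX@15 MEM@16 WB@17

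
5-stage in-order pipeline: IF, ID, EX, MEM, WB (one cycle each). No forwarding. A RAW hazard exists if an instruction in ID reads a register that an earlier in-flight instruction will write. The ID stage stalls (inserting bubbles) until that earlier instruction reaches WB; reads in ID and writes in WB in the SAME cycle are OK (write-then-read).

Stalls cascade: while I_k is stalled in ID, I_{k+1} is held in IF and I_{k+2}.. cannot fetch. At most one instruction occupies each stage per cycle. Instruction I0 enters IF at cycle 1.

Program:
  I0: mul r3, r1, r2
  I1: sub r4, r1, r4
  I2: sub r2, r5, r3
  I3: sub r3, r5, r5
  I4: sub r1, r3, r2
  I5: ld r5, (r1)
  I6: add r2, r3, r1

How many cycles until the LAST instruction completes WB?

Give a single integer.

I0 mul r3 <- r1,r2: IF@1 ID@2 stall=0 (-) EX@3 MEM@4 WB@5
I1 sub r4 <- r1,r4: IF@2 ID@3 stall=0 (-) EX@4 MEM@5 WB@6
I2 sub r2 <- r5,r3: IF@3 ID@4 stall=1 (RAW on I0.r3 (WB@5)) EX@6 MEM@7 WB@8
I3 sub r3 <- r5,r5: IF@4 ID@6 stall=0 (-) EX@7 MEM@8 WB@9
I4 sub r1 <- r3,r2: IF@6 ID@7 stall=2 (RAW on I3.r3 (WB@9)) EX@10 MEM@11 WB@12
I5 ld r5 <- r1: IF@7 ID@10 stall=2 (RAW on I4.r1 (WB@12)) EX@13 MEM@14 WB@15
I6 add r2 <- r3,r1: IF@10 ID@13 stall=0 (-) EX@14 MEM@15 WB@16

Answer: 16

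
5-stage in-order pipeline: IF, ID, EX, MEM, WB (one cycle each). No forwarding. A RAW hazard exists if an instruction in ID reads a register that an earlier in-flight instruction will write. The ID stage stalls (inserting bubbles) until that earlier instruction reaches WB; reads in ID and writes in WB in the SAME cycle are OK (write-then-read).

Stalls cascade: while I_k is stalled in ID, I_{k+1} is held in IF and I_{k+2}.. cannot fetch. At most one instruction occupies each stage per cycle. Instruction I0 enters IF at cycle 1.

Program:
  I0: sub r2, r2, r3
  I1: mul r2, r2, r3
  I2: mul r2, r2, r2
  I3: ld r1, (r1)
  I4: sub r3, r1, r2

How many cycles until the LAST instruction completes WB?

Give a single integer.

Answer: 15

Derivation:
I0 sub r2 <- r2,r3: IF@1 ID@2 stall=0 (-) EX@3 MEM@4 WB@5
I1 mul r2 <- r2,r3: IF@2 ID@3 stall=2 (RAW on I0.r2 (WB@5)) EX@6 MEM@7 WB@8
I2 mul r2 <- r2,r2: IF@3 ID@6 stall=2 (RAW on I1.r2 (WB@8)) EX@9 MEM@10 WB@11
I3 ld r1 <- r1: IF@6 ID@9 stall=0 (-) EX@10 MEM@11 WB@12
I4 sub r3 <- r1,r2: IF@9 ID@10 stall=2 (RAW on I3.r1 (WB@12)) EX@13 MEM@14 WB@15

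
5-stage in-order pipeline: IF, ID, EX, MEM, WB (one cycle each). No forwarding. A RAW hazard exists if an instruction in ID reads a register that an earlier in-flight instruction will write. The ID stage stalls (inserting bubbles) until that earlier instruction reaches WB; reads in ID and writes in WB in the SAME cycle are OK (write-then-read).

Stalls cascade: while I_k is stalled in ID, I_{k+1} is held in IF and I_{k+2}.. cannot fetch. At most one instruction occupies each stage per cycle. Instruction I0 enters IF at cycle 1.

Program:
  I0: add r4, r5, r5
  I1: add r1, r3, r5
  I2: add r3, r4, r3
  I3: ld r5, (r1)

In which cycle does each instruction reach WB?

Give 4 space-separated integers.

Answer: 5 6 8 9

Derivation:
I0 add r4 <- r5,r5: IF@1 ID@2 stall=0 (-) EX@3 MEM@4 WB@5
I1 add r1 <- r3,r5: IF@2 ID@3 stall=0 (-) EX@4 MEM@5 WB@6
I2 add r3 <- r4,r3: IF@3 ID@4 stall=1 (RAW on I0.r4 (WB@5)) EX@6 MEM@7 WB@8
I3 ld r5 <- r1: IF@4 ID@6 stall=0 (-) EX@7 MEM@8 WB@9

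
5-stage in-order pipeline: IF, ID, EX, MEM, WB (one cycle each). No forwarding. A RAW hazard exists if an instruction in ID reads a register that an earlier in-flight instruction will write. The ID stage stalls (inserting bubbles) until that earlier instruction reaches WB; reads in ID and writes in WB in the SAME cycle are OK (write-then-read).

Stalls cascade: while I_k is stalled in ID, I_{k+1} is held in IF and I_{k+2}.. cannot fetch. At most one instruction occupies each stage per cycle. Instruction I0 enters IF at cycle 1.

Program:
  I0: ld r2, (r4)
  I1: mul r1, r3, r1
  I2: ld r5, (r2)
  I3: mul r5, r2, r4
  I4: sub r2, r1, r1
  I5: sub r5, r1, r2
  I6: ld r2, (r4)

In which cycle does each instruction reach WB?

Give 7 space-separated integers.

Answer: 5 6 8 9 10 13 14

Derivation:
I0 ld r2 <- r4: IF@1 ID@2 stall=0 (-) EX@3 MEM@4 WB@5
I1 mul r1 <- r3,r1: IF@2 ID@3 stall=0 (-) EX@4 MEM@5 WB@6
I2 ld r5 <- r2: IF@3 ID@4 stall=1 (RAW on I0.r2 (WB@5)) EX@6 MEM@7 WB@8
I3 mul r5 <- r2,r4: IF@4 ID@6 stall=0 (-) EX@7 MEM@8 WB@9
I4 sub r2 <- r1,r1: IF@6 ID@7 stall=0 (-) EX@8 MEM@9 WB@10
I5 sub r5 <- r1,r2: IF@7 ID@8 stall=2 (RAW on I4.r2 (WB@10)) EX@11 MEM@12 WB@13
I6 ld r2 <- r4: IF@8 ID@11 stall=0 (-) EX@12 MEM@13 WB@14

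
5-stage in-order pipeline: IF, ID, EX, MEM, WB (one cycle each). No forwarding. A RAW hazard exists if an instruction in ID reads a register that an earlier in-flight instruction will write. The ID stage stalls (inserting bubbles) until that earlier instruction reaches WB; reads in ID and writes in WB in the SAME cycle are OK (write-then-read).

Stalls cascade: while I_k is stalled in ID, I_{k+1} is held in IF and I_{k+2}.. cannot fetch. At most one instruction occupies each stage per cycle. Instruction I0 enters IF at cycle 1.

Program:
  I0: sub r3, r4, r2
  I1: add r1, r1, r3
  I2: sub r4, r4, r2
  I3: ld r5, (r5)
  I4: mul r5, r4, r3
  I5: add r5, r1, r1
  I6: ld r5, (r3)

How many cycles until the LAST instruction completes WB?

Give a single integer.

Answer: 14

Derivation:
I0 sub r3 <- r4,r2: IF@1 ID@2 stall=0 (-) EX@3 MEM@4 WB@5
I1 add r1 <- r1,r3: IF@2 ID@3 stall=2 (RAW on I0.r3 (WB@5)) EX@6 MEM@7 WB@8
I2 sub r4 <- r4,r2: IF@3 ID@6 stall=0 (-) EX@7 MEM@8 WB@9
I3 ld r5 <- r5: IF@6 ID@7 stall=0 (-) EX@8 MEM@9 WB@10
I4 mul r5 <- r4,r3: IF@7 ID@8 stall=1 (RAW on I2.r4 (WB@9)) EX@10 MEM@11 WB@12
I5 add r5 <- r1,r1: IF@8 ID@10 stall=0 (-) EX@11 MEM@12 WB@13
I6 ld r5 <- r3: IF@10 ID@11 stall=0 (-) EX@12 MEM@13 WB@14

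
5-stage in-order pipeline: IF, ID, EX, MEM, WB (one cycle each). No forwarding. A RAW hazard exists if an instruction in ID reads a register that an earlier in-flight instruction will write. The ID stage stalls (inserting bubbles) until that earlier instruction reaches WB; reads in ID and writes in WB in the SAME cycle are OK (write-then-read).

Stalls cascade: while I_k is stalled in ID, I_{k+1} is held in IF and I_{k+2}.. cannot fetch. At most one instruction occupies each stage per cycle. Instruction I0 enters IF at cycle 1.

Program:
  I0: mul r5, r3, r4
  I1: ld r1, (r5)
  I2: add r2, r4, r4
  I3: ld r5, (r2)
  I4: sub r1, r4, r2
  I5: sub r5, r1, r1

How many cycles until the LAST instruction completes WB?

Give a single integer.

I0 mul r5 <- r3,r4: IF@1 ID@2 stall=0 (-) EX@3 MEM@4 WB@5
I1 ld r1 <- r5: IF@2 ID@3 stall=2 (RAW on I0.r5 (WB@5)) EX@6 MEM@7 WB@8
I2 add r2 <- r4,r4: IF@3 ID@6 stall=0 (-) EX@7 MEM@8 WB@9
I3 ld r5 <- r2: IF@6 ID@7 stall=2 (RAW on I2.r2 (WB@9)) EX@10 MEM@11 WB@12
I4 sub r1 <- r4,r2: IF@7 ID@10 stall=0 (-) EX@11 MEM@12 WB@13
I5 sub r5 <- r1,r1: IF@10 ID@11 stall=2 (RAW on I4.r1 (WB@13)) EX@14 MEM@15 WB@16

Answer: 16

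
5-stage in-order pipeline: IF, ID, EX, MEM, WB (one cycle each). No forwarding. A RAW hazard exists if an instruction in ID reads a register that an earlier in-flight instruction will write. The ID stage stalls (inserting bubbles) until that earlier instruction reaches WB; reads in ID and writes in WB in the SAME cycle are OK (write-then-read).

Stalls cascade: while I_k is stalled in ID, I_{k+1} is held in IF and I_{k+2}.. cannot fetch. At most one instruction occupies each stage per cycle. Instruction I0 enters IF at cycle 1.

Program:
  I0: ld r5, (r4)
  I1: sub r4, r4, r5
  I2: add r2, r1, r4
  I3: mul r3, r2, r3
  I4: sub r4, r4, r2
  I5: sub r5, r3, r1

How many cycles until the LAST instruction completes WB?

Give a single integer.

Answer: 17

Derivation:
I0 ld r5 <- r4: IF@1 ID@2 stall=0 (-) EX@3 MEM@4 WB@5
I1 sub r4 <- r4,r5: IF@2 ID@3 stall=2 (RAW on I0.r5 (WB@5)) EX@6 MEM@7 WB@8
I2 add r2 <- r1,r4: IF@3 ID@6 stall=2 (RAW on I1.r4 (WB@8)) EX@9 MEM@10 WB@11
I3 mul r3 <- r2,r3: IF@6 ID@9 stall=2 (RAW on I2.r2 (WB@11)) EX@12 MEM@13 WB@14
I4 sub r4 <- r4,r2: IF@9 ID@12 stall=0 (-) EX@13 MEM@14 WB@15
I5 sub r5 <- r3,r1: IF@12 ID@13 stall=1 (RAW on I3.r3 (WB@14)) EX@15 MEM@16 WB@17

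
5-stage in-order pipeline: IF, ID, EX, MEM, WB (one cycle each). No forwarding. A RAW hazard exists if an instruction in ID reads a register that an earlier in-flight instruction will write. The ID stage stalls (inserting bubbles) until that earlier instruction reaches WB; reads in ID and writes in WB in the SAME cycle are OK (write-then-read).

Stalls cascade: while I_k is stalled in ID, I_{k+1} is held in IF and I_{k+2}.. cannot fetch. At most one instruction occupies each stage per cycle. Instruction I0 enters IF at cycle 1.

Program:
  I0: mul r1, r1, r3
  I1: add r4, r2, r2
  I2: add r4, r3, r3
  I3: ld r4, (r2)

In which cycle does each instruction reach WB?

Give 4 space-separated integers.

I0 mul r1 <- r1,r3: IF@1 ID@2 stall=0 (-) EX@3 MEM@4 WB@5
I1 add r4 <- r2,r2: IF@2 ID@3 stall=0 (-) EX@4 MEM@5 WB@6
I2 add r4 <- r3,r3: IF@3 ID@4 stall=0 (-) EX@5 MEM@6 WB@7
I3 ld r4 <- r2: IF@4 ID@5 stall=0 (-) EX@6 MEM@7 WB@8

Answer: 5 6 7 8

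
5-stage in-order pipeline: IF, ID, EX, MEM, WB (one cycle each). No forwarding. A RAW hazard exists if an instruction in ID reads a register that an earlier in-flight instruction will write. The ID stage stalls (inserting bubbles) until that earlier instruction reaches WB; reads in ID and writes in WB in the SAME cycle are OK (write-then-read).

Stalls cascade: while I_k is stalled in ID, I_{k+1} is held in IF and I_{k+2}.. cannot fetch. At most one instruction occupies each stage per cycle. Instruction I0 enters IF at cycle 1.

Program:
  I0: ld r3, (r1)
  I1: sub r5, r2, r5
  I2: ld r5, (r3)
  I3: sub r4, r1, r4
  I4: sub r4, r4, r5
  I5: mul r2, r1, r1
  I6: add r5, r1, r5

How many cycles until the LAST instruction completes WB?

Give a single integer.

Answer: 14

Derivation:
I0 ld r3 <- r1: IF@1 ID@2 stall=0 (-) EX@3 MEM@4 WB@5
I1 sub r5 <- r2,r5: IF@2 ID@3 stall=0 (-) EX@4 MEM@5 WB@6
I2 ld r5 <- r3: IF@3 ID@4 stall=1 (RAW on I0.r3 (WB@5)) EX@6 MEM@7 WB@8
I3 sub r4 <- r1,r4: IF@4 ID@6 stall=0 (-) EX@7 MEM@8 WB@9
I4 sub r4 <- r4,r5: IF@6 ID@7 stall=2 (RAW on I3.r4 (WB@9)) EX@10 MEM@11 WB@12
I5 mul r2 <- r1,r1: IF@7 ID@10 stall=0 (-) EX@11 MEM@12 WB@13
I6 add r5 <- r1,r5: IF@10 ID@11 stall=0 (-) EX@12 MEM@13 WB@14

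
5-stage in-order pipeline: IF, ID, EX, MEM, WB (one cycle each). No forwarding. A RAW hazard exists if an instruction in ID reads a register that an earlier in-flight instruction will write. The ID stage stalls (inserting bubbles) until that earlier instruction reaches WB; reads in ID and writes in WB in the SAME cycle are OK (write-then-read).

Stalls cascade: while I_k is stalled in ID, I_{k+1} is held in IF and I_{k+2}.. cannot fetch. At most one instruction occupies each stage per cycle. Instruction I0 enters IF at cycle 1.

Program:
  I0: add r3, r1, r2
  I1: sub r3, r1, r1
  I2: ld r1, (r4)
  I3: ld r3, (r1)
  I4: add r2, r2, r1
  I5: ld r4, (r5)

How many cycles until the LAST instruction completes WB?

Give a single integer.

Answer: 12

Derivation:
I0 add r3 <- r1,r2: IF@1 ID@2 stall=0 (-) EX@3 MEM@4 WB@5
I1 sub r3 <- r1,r1: IF@2 ID@3 stall=0 (-) EX@4 MEM@5 WB@6
I2 ld r1 <- r4: IF@3 ID@4 stall=0 (-) EX@5 MEM@6 WB@7
I3 ld r3 <- r1: IF@4 ID@5 stall=2 (RAW on I2.r1 (WB@7)) EX@8 MEM@9 WB@10
I4 add r2 <- r2,r1: IF@5 ID@8 stall=0 (-) EX@9 MEM@10 WB@11
I5 ld r4 <- r5: IF@8 ID@9 stall=0 (-) EX@10 MEM@11 WB@12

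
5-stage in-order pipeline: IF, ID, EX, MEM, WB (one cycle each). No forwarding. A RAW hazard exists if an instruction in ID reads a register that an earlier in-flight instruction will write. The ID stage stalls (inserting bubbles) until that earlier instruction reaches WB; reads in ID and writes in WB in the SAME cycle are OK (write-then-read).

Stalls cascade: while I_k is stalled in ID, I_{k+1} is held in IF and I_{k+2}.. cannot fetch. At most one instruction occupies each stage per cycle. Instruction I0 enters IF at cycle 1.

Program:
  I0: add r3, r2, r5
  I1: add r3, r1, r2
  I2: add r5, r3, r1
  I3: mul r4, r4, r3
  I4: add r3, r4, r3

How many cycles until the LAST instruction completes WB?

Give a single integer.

Answer: 13

Derivation:
I0 add r3 <- r2,r5: IF@1 ID@2 stall=0 (-) EX@3 MEM@4 WB@5
I1 add r3 <- r1,r2: IF@2 ID@3 stall=0 (-) EX@4 MEM@5 WB@6
I2 add r5 <- r3,r1: IF@3 ID@4 stall=2 (RAW on I1.r3 (WB@6)) EX@7 MEM@8 WB@9
I3 mul r4 <- r4,r3: IF@4 ID@7 stall=0 (-) EX@8 MEM@9 WB@10
I4 add r3 <- r4,r3: IF@7 ID@8 stall=2 (RAW on I3.r4 (WB@10)) EX@11 MEM@12 WB@13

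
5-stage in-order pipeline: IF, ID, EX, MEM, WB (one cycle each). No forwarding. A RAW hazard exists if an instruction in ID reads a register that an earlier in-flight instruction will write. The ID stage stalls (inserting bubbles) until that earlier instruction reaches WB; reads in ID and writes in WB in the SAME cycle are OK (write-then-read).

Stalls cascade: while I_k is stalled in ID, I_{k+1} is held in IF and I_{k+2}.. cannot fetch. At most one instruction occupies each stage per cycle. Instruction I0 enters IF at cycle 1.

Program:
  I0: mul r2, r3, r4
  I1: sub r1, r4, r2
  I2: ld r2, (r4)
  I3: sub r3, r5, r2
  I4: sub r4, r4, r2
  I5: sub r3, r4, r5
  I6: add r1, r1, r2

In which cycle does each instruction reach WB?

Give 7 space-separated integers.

Answer: 5 8 9 12 13 16 17

Derivation:
I0 mul r2 <- r3,r4: IF@1 ID@2 stall=0 (-) EX@3 MEM@4 WB@5
I1 sub r1 <- r4,r2: IF@2 ID@3 stall=2 (RAW on I0.r2 (WB@5)) EX@6 MEM@7 WB@8
I2 ld r2 <- r4: IF@3 ID@6 stall=0 (-) EX@7 MEM@8 WB@9
I3 sub r3 <- r5,r2: IF@6 ID@7 stall=2 (RAW on I2.r2 (WB@9)) EX@10 MEM@11 WB@12
I4 sub r4 <- r4,r2: IF@7 ID@10 stall=0 (-) EX@11 MEM@12 WB@13
I5 sub r3 <- r4,r5: IF@10 ID@11 stall=2 (RAW on I4.r4 (WB@13)) EX@14 MEM@15 WB@16
I6 add r1 <- r1,r2: IF@11 ID@14 stall=0 (-) EX@15 MEM@16 WB@17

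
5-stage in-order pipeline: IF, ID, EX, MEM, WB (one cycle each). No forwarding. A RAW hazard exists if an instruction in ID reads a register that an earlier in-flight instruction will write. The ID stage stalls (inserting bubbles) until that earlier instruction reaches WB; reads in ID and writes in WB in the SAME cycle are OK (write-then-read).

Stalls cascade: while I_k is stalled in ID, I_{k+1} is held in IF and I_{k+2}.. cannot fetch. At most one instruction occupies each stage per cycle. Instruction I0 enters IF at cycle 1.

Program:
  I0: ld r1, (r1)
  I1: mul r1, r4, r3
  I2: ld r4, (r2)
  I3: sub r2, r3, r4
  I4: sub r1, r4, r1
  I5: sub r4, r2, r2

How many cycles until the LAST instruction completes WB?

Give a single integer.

Answer: 13

Derivation:
I0 ld r1 <- r1: IF@1 ID@2 stall=0 (-) EX@3 MEM@4 WB@5
I1 mul r1 <- r4,r3: IF@2 ID@3 stall=0 (-) EX@4 MEM@5 WB@6
I2 ld r4 <- r2: IF@3 ID@4 stall=0 (-) EX@5 MEM@6 WB@7
I3 sub r2 <- r3,r4: IF@4 ID@5 stall=2 (RAW on I2.r4 (WB@7)) EX@8 MEM@9 WB@10
I4 sub r1 <- r4,r1: IF@5 ID@8 stall=0 (-) EX@9 MEM@10 WB@11
I5 sub r4 <- r2,r2: IF@8 ID@9 stall=1 (RAW on I3.r2 (WB@10)) EX@11 MEM@12 WB@13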